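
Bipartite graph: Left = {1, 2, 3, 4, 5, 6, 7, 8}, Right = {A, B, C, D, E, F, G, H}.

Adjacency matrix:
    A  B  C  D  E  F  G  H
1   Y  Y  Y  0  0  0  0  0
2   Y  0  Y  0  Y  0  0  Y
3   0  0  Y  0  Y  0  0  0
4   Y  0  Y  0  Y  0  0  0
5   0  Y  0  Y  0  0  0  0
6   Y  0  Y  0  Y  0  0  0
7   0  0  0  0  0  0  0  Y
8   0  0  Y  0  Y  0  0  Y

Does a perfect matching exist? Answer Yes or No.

The set {2, 3, 4, 6, 7, 8} has only 4 neighbours ({A, C, E, H}), so by Hall's theorem at most 6 of the 8 left vertices can be matched.
Hence no matching covers every left vertex.

No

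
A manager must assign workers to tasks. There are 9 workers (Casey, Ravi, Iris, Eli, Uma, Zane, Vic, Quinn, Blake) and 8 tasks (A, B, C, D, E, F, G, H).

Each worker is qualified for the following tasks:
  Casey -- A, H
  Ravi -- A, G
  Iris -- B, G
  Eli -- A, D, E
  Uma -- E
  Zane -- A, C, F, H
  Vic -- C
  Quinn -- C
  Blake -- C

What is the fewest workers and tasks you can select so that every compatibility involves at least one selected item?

A maximum matching has 7 edges (e.g. Casey–H, Ravi–G, Iris–B, Eli–D, Uma–E, Zane–F, Vic–C).
By König's theorem the minimum vertex cover has the same size. One such cover is {Casey, Ravi, Iris, Eli, Uma, Zane, C}.

7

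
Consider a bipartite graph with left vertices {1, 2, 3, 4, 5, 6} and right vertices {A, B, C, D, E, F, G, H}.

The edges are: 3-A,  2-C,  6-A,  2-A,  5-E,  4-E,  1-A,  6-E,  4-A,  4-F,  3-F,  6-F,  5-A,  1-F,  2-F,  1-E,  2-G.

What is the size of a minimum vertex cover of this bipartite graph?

{2, A, E, F} is a vertex cover of size 4: every edge has an endpoint in this set.
No smaller cover exists because 1–F, 2–C, 3–A, 4–E is a matching of size 4, and a cover must include an endpoint of each of these disjoint edges (König's theorem).

4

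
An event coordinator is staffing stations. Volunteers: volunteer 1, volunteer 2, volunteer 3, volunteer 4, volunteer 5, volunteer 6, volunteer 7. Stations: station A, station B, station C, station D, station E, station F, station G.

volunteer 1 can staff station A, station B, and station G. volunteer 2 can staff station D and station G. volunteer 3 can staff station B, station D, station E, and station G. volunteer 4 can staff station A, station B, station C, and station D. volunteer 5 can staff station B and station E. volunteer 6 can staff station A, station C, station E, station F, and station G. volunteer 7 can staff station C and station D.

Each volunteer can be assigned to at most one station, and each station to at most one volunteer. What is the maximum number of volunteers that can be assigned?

A valid assignment of size 7: volunteer 1-station A, volunteer 2-station G, volunteer 3-station B, volunteer 4-station C, volunteer 5-station E, volunteer 6-station F, volunteer 7-station D.
All 7 volunteers are matched, so no larger matching exists.

7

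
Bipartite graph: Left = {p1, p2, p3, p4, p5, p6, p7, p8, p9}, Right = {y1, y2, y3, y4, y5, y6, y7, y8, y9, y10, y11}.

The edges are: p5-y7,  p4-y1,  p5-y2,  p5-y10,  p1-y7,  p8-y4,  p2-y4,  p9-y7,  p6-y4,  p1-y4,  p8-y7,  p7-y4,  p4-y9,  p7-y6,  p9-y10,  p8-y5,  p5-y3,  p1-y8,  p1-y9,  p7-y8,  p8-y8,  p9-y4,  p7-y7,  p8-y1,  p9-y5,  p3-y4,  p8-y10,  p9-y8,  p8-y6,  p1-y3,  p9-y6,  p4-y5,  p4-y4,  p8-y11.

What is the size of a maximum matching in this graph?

7

For example, pair p1→y3, p2→y4, p4→y1, p5→y10, p7→y8, p8→y6, p9→y7.
The set {p2, p3, p6} has only 1 neighbour ({y4}), so by Hall's theorem at most 7 of the 9 left vertices can be matched.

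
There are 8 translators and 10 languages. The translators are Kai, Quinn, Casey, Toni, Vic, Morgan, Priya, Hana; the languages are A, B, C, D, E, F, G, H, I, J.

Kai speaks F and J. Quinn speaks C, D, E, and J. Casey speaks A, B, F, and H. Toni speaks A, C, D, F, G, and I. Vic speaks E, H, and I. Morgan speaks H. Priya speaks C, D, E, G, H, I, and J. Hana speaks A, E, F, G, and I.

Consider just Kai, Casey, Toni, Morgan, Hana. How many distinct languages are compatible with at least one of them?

The union of neighbours of {Kai, Casey, Toni, Morgan, Hana} is {A, B, C, D, E, F, G, H, I, J}, which has 10 elements.
Since |N(S)| = 10 ≥ |S| = 5, Hall's condition holds for this subset.

10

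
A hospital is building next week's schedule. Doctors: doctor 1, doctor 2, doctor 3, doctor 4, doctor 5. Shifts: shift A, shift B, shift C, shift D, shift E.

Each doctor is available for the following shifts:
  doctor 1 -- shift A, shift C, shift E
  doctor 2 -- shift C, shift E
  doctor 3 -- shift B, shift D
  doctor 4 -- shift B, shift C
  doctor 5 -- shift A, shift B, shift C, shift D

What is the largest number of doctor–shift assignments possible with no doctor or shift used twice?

5

One maximum matching: doctor 1→shift E, doctor 2→shift C, doctor 3→shift D, doctor 4→shift B, doctor 5→shift A.
This saturates every doctor, so 5 is the maximum.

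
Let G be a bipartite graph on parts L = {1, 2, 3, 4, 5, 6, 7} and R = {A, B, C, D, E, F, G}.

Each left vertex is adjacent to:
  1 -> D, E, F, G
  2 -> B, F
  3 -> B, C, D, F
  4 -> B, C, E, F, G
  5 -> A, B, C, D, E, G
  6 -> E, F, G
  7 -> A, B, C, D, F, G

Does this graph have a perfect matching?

One maximum matching: 1→D, 2→B, 3→C, 4→E, 5→A, 6→F, 7→G.
Every left vertex is matched, so this is a perfect matching.

Yes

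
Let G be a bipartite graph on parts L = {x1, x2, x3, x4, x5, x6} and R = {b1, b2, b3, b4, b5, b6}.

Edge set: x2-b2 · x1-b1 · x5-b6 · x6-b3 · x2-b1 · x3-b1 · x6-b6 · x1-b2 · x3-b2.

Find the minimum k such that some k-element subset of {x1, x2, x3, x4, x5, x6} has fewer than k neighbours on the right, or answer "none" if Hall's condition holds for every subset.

1

Take S = {x4}. Its neighbourhood is {}, so |N(S)| = 0 < |S| = 1.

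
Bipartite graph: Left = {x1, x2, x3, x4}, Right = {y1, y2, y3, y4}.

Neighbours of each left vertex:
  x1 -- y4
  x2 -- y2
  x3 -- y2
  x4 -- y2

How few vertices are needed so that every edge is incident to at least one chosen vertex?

2

A maximum matching has 2 edges (e.g. x1–y4, x2–y2).
By König's theorem the minimum vertex cover has the same size. One such cover is {x1, y2}.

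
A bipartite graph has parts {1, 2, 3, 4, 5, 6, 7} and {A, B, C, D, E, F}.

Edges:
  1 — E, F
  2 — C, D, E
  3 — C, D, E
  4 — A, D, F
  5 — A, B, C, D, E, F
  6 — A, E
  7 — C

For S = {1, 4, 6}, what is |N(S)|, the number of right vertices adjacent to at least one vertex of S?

4

The union of neighbours of {1, 4, 6} is {A, D, E, F}, which has 4 elements.
Since |N(S)| = 4 ≥ |S| = 3, Hall's condition holds for this subset.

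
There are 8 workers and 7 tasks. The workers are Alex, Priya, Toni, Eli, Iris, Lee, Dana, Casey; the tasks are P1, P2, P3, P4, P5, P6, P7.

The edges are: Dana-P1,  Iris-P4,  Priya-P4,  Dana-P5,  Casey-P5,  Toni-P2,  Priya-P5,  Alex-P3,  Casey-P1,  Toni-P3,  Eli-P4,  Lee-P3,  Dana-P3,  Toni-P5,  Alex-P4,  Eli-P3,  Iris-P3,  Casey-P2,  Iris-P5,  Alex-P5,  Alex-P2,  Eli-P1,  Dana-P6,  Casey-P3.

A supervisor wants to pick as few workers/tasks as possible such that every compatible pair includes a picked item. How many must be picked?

6

The 6 edges Alex–P2, Priya–P4, Toni–P3, Eli–P1, Iris–P5, Dana–P6 form a matching, so any vertex cover needs at least 6 vertices (one per matched edge).
Conversely {Dana, P1, P2, P3, P4, P5} meets every edge and has exactly 6 vertices, so 6 is optimal.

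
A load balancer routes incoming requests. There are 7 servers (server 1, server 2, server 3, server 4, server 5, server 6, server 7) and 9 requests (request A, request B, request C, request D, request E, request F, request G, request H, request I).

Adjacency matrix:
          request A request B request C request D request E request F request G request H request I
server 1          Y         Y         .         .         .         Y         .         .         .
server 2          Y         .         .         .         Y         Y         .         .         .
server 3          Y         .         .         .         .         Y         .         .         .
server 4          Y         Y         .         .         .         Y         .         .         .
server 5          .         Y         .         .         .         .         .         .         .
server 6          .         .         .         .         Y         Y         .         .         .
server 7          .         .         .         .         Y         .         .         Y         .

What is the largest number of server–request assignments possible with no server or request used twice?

5

One maximum matching: server 1–request B, server 2–request E, server 3–request A, server 4–request F, server 7–request H.
The set {server 1, server 2, server 3, server 4, server 5, server 6} has only 4 neighbours ({request A, request B, request E, request F}), so by Hall's theorem at most 5 of the 7 servers can be matched.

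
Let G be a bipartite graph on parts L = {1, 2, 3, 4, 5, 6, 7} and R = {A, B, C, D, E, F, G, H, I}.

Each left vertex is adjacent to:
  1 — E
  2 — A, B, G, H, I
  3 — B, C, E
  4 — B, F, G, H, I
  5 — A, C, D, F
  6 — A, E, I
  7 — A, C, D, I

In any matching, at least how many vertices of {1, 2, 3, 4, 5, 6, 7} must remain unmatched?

0

One maximum matching: 1→E, 2→G, 3→B, 4→H, 5→F, 6→A, 7→I.
All 7 left vertices are matched, so no larger matching exists.
That matches 7 of the 7, leaving 0 unmatched; no matching can do better.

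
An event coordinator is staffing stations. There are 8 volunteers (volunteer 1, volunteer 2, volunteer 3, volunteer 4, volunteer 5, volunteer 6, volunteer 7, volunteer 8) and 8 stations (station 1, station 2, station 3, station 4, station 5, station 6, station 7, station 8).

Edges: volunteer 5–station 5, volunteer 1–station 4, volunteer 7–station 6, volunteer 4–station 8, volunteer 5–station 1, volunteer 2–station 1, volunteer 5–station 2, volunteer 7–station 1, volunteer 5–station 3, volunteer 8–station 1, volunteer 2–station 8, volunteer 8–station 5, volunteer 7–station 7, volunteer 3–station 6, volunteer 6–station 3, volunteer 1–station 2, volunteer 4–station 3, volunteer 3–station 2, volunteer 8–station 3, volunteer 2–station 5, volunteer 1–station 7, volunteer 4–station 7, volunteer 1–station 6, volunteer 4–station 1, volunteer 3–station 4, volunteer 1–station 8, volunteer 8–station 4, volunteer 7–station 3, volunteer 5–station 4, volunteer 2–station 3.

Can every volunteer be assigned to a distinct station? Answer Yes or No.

Yes

For example, pair volunteer 1–station 6, volunteer 2–station 5, volunteer 3–station 4, volunteer 4–station 8, volunteer 5–station 2, volunteer 6–station 3, volunteer 7–station 7, volunteer 8–station 1.
All 8 volunteers are covered.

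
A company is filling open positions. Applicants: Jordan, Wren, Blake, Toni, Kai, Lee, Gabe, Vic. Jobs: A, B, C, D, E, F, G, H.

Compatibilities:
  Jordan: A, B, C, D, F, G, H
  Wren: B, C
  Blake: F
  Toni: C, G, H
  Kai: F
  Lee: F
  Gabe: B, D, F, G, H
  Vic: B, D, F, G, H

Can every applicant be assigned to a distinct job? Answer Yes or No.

No

The set {Blake, Kai, Lee} has only 1 neighbour ({F}), so by Hall's theorem at most 6 of the 8 applicants can be matched.
Hence no matching covers every applicant.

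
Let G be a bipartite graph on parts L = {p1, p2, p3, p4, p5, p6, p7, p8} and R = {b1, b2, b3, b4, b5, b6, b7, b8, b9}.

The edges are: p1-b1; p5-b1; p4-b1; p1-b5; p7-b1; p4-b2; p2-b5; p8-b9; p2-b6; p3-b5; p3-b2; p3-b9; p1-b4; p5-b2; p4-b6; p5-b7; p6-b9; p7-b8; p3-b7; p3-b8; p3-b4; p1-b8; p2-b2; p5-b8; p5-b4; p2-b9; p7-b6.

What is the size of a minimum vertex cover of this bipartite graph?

7

A maximum matching has 7 edges (e.g. p1–b5, p2–b6, p3–b7, p4–b2, p5–b1, p6–b9, p7–b8).
By König's theorem the minimum vertex cover has the same size. One such cover is {p1, p2, p3, p4, p5, p7, b9}.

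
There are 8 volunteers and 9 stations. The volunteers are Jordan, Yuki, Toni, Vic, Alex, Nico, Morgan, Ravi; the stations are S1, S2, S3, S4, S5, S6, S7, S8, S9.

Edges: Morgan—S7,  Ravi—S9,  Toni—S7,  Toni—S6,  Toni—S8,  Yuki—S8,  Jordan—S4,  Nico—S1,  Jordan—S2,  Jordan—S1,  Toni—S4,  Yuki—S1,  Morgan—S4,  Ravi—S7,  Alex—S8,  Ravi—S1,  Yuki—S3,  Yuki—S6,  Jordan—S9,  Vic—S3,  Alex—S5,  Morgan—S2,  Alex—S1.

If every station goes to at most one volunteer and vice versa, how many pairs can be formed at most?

8

One maximum matching: Jordan-S9, Yuki-S6, Toni-S4, Vic-S3, Alex-S8, Nico-S1, Morgan-S2, Ravi-S7.
This saturates every volunteer, so 8 is the maximum.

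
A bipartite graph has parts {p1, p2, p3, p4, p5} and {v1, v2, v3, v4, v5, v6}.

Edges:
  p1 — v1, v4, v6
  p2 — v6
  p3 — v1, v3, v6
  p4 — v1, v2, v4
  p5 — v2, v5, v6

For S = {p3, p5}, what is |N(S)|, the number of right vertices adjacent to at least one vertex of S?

5

The union of neighbours of {p3, p5} is {v1, v2, v3, v5, v6}, which has 5 elements.
Since |N(S)| = 5 ≥ |S| = 2, Hall's condition holds for this subset.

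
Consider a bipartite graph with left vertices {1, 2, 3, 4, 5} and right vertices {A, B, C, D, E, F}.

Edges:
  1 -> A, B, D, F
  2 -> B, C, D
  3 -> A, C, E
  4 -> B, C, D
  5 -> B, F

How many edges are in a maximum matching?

One maximum matching: 1–F, 2–D, 3–E, 4–C, 5–B.
This saturates every left vertex, so 5 is the maximum.

5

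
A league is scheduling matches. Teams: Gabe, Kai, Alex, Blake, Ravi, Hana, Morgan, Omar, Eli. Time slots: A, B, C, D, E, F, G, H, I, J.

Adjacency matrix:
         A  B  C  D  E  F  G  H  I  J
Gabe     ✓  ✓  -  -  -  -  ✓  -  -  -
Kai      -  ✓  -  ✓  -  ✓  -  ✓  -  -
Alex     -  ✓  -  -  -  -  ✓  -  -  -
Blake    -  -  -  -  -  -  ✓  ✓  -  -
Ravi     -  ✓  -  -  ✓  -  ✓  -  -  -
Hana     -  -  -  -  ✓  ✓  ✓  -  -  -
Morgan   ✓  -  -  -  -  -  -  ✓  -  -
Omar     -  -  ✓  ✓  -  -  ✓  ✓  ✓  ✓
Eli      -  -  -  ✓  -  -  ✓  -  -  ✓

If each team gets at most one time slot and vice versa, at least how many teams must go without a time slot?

0

For example, pair Gabe→A, Kai→D, Alex→B, Blake→G, Ravi→E, Hana→F, Morgan→H, Omar→I, Eli→J.
This saturates every team, so 9 is the maximum.
That matches 9 of the 9, leaving 0 unmatched; no matching can do better.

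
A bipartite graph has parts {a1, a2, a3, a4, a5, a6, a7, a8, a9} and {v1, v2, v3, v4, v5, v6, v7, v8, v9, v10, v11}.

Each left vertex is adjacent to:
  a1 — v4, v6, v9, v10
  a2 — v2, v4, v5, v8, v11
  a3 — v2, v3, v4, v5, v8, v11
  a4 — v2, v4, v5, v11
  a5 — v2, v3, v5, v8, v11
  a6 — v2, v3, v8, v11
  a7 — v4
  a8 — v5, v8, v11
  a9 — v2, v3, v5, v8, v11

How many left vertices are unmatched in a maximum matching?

2

A valid assignment of size 7: a1→v10, a2→v5, a3→v3, a4→v2, a5→v8, a6→v11, a7→v4.
The set {a2, a3, a4, a5, a6, a7, a8, a9} has only 6 neighbours ({v11, v2, v3, v4, v5, v8}), so by Hall's theorem at most 7 of the 9 left vertices can be matched.
That matches 7 of the 9, leaving 2 unmatched; no matching can do better.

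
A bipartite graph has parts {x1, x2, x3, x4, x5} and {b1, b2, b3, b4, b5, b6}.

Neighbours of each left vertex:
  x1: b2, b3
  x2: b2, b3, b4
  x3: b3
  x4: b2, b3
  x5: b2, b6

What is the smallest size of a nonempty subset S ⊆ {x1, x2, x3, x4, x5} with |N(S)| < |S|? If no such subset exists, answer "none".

Take S = {x1, x3, x4}. Its neighbourhood is {b2, b3}, so |N(S)| = 2 < |S| = 3.
Every subset of size less than 3 has at least as many neighbours as members, so 3 is the minimum.

3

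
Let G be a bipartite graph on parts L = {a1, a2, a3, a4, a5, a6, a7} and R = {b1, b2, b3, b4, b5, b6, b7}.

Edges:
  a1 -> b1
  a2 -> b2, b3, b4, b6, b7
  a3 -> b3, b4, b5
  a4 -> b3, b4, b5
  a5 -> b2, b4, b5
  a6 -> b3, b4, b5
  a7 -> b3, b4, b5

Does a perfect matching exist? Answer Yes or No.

The set {a3, a4, a6, a7} has only 3 neighbours ({b3, b4, b5}), so by Hall's theorem at most 6 of the 7 left vertices can be matched.
Hence no matching covers every left vertex.

No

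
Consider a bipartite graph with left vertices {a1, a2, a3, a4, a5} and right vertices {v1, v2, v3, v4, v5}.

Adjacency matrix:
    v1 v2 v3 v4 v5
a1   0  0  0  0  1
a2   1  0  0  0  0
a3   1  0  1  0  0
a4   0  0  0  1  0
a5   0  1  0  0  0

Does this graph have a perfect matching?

Yes

For example, pair a1–v5, a2–v1, a3–v3, a4–v4, a5–v2.
All 5 left vertices are covered.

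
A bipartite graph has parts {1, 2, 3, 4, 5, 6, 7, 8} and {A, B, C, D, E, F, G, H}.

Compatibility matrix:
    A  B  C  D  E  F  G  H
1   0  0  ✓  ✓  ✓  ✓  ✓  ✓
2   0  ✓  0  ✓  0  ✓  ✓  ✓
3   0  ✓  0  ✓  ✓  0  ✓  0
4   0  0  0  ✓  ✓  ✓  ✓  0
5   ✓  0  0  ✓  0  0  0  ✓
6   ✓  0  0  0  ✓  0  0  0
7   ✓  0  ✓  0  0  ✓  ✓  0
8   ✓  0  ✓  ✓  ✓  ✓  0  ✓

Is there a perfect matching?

Yes

For example, pair 1–F, 2–G, 3–B, 4–D, 5–H, 6–E, 7–C, 8–A.
Every left vertex is matched, so this is a perfect matching.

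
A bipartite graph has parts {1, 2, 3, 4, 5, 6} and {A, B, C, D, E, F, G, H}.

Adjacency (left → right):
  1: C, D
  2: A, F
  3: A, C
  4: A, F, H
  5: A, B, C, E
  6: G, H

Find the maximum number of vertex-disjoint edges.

A valid assignment of size 6: 1-D, 2-A, 3-C, 4-F, 5-B, 6-G.
All 6 left vertices are matched, so no larger matching exists.

6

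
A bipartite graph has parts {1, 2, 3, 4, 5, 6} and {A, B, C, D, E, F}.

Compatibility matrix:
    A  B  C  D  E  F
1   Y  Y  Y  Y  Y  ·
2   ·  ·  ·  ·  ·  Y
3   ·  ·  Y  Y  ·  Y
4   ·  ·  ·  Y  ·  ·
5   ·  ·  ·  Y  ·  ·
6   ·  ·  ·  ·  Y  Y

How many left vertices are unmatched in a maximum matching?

A valid assignment of size 5: 1→A, 2→F, 3→C, 4→D, 6→E.
The set {4, 5} has only 1 neighbour ({D}), so by Hall's theorem at most 5 of the 6 left vertices can be matched.
That matches 5 of the 6, leaving 1 unmatched; no matching can do better.

1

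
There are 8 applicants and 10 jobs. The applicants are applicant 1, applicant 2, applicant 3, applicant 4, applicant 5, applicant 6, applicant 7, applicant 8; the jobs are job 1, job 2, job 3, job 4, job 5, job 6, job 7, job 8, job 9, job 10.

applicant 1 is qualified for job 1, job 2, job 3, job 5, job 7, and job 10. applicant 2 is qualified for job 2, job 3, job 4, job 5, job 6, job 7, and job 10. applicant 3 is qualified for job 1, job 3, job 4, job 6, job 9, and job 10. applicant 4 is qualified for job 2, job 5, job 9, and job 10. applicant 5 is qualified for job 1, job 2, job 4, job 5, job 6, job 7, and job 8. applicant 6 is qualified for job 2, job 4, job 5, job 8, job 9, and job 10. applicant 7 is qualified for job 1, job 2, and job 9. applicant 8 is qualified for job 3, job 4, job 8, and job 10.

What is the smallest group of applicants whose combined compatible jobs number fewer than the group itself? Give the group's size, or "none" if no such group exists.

none

A matching saturating every applicant exists, for instance applicant 1→job 10, applicant 2→job 5, applicant 3→job 4, applicant 4→job 2, applicant 5→job 7, applicant 6→job 9, applicant 7→job 1, applicant 8→job 3.
By Hall's marriage theorem, this means |N(S)| ≥ |S| for every subset S, so no violating subset exists.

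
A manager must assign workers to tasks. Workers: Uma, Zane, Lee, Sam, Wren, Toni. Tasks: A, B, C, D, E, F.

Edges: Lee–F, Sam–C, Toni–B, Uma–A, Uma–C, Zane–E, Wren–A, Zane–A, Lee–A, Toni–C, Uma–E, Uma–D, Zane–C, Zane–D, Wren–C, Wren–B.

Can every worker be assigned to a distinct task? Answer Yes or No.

For example, pair Uma→E, Zane→D, Lee→F, Sam→C, Wren→A, Toni→B.
Every worker is matched, so this is a perfect matching.

Yes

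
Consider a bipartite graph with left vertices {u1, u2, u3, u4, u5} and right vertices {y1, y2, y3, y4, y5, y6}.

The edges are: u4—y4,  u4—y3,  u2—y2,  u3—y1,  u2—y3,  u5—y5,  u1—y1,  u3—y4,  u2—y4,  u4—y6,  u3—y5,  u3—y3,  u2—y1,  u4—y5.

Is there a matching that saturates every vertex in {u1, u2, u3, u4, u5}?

One maximum matching: u1-y1, u2-y2, u3-y4, u4-y3, u5-y5.
Every left vertex is matched, so this matching saturates all of them.

Yes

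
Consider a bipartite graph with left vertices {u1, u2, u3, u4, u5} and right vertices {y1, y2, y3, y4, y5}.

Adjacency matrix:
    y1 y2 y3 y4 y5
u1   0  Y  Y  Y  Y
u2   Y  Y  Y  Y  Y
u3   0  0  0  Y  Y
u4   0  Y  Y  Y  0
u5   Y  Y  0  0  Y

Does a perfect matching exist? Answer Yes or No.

A valid assignment of size 5: u1-y2, u2-y4, u3-y5, u4-y3, u5-y1.
Every left vertex is matched, so this is a perfect matching.

Yes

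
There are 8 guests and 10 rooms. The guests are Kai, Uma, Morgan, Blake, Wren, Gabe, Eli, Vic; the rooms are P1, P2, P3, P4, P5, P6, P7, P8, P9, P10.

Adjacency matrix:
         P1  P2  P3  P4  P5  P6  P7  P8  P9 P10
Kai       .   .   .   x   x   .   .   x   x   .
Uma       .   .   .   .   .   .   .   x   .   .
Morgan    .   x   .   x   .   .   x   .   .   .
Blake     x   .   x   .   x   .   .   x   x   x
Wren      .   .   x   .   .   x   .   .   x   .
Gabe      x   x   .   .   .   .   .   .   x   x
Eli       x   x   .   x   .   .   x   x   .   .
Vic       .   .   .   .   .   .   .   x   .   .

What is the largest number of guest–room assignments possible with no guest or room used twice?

7

One maximum matching: Kai-P5, Uma-P8, Morgan-P7, Blake-P3, Wren-P9, Gabe-P10, Eli-P1.
The set {Uma, Vic} has only 1 neighbour ({P8}), so by Hall's theorem at most 7 of the 8 guests can be matched.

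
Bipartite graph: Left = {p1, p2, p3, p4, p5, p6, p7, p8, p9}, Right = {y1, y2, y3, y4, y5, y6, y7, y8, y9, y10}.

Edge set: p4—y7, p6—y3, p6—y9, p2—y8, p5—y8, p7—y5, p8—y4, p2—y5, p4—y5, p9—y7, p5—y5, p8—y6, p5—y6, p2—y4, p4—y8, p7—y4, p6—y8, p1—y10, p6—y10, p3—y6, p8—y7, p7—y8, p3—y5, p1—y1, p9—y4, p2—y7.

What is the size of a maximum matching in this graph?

One maximum matching: p1–y1, p2–y4, p3–y5, p4–y7, p5–y6, p6–y3, p7–y8.
The set {p2, p3, p4, p5, p7, p8, p9} has only 5 neighbours ({y4, y5, y6, y7, y8}), so by Hall's theorem at most 7 of the 9 left vertices can be matched.

7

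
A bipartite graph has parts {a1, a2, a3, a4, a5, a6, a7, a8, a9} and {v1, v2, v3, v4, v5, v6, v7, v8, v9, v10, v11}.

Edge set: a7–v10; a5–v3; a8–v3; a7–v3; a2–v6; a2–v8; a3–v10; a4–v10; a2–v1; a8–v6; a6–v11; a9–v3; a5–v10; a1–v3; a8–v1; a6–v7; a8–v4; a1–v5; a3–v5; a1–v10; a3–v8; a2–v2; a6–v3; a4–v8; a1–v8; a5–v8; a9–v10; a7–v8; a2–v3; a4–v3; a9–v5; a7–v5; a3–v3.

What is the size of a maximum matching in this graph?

For example, pair a1→v8, a2→v2, a3→v5, a4→v3, a5→v10, a6→v7, a8→v6.
The set {a1, a3, a4, a5, a7, a9} has only 4 neighbours ({v10, v3, v5, v8}), so by Hall's theorem at most 7 of the 9 left vertices can be matched.

7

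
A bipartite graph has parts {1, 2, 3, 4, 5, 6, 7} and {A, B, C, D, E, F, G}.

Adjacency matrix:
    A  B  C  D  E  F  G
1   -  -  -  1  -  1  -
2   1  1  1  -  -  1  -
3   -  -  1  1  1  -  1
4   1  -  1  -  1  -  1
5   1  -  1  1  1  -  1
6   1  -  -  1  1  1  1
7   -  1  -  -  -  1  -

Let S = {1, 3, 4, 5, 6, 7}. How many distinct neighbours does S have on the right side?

7

The union of neighbours of {1, 3, 4, 5, 6, 7} is {A, B, C, D, E, F, G}, which has 7 elements.
Since |N(S)| = 7 ≥ |S| = 6, Hall's condition holds for this subset.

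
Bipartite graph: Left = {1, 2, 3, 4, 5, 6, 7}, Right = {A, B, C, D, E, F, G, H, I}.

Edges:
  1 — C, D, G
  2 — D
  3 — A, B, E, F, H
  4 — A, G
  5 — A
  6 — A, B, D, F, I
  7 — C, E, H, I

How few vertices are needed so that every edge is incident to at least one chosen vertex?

{1, 2, 3, 4, 5, 6, 7} is a vertex cover of size 7: every edge has an endpoint in this set.
No smaller cover exists because 1–C, 2–D, 3–H, 4–G, 5–A, 6–B, 7–E is a matching of size 7, and a cover must include an endpoint of each of these disjoint edges (König's theorem).

7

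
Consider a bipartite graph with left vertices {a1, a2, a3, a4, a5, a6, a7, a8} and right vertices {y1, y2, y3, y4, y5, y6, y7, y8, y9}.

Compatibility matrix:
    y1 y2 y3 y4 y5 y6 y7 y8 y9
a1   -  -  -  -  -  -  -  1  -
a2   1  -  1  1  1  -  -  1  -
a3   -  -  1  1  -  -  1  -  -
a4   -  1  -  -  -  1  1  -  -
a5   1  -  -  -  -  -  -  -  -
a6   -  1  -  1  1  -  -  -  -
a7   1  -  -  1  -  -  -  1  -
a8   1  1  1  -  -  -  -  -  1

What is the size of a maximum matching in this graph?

One maximum matching: a1-y8, a2-y5, a3-y7, a4-y6, a5-y1, a6-y2, a7-y4, a8-y3.
This saturates every left vertex, so 8 is the maximum.

8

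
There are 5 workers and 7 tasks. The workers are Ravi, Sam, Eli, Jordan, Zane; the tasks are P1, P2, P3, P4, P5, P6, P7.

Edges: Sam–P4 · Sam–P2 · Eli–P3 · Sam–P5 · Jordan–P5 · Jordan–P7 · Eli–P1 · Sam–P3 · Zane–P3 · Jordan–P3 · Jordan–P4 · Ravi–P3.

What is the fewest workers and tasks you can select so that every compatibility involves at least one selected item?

The 4 edges Ravi–P3, Sam–P5, Eli–P1, Jordan–P7 form a matching, so any vertex cover needs at least 4 vertices (one per matched edge).
Conversely {Sam, Eli, Jordan, P3} meets every edge and has exactly 4 vertices, so 4 is optimal.

4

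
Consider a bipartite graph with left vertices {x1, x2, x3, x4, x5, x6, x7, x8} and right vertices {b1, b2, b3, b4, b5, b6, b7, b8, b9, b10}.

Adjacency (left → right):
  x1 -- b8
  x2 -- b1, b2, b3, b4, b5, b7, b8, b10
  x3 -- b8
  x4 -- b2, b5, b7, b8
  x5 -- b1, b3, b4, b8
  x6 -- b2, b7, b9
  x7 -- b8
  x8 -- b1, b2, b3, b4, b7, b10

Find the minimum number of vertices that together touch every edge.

A maximum matching has 6 edges (e.g. x1–b8, x2–b1, x4–b5, x5–b3, x6–b2, x8–b7).
By König's theorem the minimum vertex cover has the same size. One such cover is {x2, x4, x5, x6, x8, b8}.

6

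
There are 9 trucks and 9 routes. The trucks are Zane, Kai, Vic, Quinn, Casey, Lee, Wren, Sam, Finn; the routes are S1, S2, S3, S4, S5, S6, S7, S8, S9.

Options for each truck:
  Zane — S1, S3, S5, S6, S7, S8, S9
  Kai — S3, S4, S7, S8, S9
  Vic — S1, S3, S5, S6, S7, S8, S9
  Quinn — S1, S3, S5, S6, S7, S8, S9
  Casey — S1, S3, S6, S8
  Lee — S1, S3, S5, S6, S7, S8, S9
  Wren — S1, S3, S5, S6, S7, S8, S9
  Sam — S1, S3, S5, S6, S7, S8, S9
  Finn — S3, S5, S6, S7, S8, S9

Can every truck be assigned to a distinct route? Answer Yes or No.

No

The set {Zane, Vic, Quinn, Casey, Lee, Wren, Sam, Finn} has only 7 neighbours ({S1, S3, S5, S6, S7, S8, S9}), so by Hall's theorem at most 8 of the 9 trucks can be matched.
Hence no matching covers every truck.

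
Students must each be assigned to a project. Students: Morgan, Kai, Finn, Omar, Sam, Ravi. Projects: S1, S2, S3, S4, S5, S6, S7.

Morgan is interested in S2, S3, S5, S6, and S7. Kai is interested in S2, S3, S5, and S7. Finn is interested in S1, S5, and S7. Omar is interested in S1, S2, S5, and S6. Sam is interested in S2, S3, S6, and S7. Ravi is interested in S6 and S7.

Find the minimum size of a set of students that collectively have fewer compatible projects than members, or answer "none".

A matching saturating every student exists, for instance Morgan→S2, Kai→S3, Finn→S5, Omar→S1, Sam→S6, Ravi→S7.
By Hall's marriage theorem, this means |N(S)| ≥ |S| for every subset S, so no violating subset exists.

none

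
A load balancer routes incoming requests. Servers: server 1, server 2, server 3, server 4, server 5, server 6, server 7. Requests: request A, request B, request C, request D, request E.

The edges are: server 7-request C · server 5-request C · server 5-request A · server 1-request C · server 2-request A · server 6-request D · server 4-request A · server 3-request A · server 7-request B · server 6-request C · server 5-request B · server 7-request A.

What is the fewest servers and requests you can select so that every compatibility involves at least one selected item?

{server 6, request A, request B, request C} is a vertex cover of size 4: every edge has an endpoint in this set.
No smaller cover exists because server 1–request C, server 2–request A, server 5–request B, server 6–request D is a matching of size 4, and a cover must include an endpoint of each of these disjoint edges (König's theorem).

4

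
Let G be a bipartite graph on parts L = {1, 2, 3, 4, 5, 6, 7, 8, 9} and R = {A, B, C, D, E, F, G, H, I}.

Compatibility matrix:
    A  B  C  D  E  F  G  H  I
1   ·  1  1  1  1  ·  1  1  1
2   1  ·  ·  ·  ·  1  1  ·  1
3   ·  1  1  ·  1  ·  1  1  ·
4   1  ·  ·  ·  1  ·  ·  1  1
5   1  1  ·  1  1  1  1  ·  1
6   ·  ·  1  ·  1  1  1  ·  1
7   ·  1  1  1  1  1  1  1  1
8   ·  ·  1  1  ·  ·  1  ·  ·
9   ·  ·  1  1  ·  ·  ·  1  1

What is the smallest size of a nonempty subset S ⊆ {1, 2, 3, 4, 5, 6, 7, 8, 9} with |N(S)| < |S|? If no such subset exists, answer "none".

A matching saturating every left vertex exists, for instance 1→D, 2→I, 3→B, 4→H, 5→A, 6→F, 7→E, 8→G, 9→C.
By Hall's marriage theorem, this means |N(S)| ≥ |S| for every subset S, so no violating subset exists.

none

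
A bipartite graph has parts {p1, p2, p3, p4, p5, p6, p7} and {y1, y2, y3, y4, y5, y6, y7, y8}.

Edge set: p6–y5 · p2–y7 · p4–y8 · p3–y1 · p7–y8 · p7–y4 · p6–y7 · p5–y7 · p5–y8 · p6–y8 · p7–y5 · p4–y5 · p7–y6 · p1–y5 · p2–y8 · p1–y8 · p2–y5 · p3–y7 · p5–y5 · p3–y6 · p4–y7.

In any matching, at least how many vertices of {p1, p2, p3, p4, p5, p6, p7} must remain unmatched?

2

One maximum matching: p1–y5, p2–y7, p3–y1, p4–y8, p7–y4.
The set {p1, p2, p4, p5, p6} has only 3 neighbours ({y5, y7, y8}), so by Hall's theorem at most 5 of the 7 left vertices can be matched.
That matches 5 of the 7, leaving 2 unmatched; no matching can do better.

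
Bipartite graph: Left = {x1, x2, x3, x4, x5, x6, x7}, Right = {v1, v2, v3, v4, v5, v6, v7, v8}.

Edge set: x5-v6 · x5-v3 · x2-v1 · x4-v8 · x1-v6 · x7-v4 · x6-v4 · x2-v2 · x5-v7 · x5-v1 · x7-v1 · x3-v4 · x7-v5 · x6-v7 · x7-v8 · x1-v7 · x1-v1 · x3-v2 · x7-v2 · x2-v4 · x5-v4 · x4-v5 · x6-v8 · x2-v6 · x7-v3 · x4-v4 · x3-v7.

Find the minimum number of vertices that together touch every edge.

A maximum matching has 7 edges (e.g. x1–v6, x2–v1, x3–v2, x4–v4, x5–v3, x6–v7, x7–v8).
By König's theorem the minimum vertex cover has the same size. One such cover is {x1, x2, x3, x4, x5, x6, x7}.

7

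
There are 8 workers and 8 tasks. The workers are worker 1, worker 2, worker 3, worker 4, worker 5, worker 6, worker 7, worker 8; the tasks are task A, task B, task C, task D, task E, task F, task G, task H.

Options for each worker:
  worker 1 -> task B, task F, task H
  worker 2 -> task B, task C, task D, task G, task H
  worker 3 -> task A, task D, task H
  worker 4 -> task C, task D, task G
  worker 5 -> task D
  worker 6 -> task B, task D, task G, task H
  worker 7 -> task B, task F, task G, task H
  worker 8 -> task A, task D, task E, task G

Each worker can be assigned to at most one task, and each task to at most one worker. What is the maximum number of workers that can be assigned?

A valid assignment of size 8: worker 1–task F, worker 2–task H, worker 3–task A, worker 4–task C, worker 5–task D, worker 6–task B, worker 7–task G, worker 8–task E.
All 8 workers are matched, so no larger matching exists.

8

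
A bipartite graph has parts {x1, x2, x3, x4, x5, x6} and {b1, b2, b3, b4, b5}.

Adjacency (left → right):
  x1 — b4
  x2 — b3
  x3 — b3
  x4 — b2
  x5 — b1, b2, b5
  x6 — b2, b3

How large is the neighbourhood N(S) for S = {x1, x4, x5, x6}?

The union of neighbours of {x1, x4, x5, x6} is {b1, b2, b3, b4, b5}, which has 5 elements.
Since |N(S)| = 5 ≥ |S| = 4, Hall's condition holds for this subset.

5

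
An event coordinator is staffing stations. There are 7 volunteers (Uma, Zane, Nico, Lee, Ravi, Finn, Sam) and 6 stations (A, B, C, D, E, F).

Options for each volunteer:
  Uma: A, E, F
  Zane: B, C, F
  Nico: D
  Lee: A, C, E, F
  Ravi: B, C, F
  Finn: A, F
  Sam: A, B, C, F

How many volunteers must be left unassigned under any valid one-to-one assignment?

1

One maximum matching: Uma-A, Zane-B, Nico-D, Lee-E, Ravi-C, Finn-F.
The set {Uma, Zane, Lee, Ravi, Finn, Sam} has only 5 neighbours ({A, B, C, E, F}), so by Hall's theorem at most 6 of the 7 volunteers can be matched.
That matches 6 of the 7, leaving 1 unmatched; no matching can do better.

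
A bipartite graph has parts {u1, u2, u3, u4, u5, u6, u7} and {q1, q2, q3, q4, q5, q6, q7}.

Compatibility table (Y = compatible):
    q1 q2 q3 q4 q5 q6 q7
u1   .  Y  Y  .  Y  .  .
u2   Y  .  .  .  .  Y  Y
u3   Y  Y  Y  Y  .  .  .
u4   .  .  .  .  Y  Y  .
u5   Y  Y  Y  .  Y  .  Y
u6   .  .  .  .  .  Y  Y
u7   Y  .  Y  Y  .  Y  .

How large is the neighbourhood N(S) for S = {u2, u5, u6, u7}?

The union of neighbours of {u2, u5, u6, u7} is {q1, q2, q3, q4, q5, q6, q7}, which has 7 elements.
Since |N(S)| = 7 ≥ |S| = 4, Hall's condition holds for this subset.

7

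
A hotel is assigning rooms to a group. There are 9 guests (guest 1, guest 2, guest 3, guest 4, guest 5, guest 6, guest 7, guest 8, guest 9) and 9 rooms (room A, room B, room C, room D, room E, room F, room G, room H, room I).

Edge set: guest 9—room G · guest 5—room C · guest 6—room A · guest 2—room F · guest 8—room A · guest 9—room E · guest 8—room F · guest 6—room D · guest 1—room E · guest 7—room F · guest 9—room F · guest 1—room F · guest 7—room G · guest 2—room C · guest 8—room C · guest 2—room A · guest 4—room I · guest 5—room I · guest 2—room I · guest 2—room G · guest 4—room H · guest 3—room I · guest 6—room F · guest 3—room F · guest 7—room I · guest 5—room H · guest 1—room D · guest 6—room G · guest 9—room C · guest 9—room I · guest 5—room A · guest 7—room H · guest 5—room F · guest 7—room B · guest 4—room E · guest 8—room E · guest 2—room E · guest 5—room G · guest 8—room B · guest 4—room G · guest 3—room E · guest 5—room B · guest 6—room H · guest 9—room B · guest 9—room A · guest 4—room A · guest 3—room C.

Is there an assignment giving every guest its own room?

Yes

A valid assignment of size 9: guest 1→room D, guest 2→room G, guest 3→room F, guest 4→room E, guest 5→room C, guest 6→room H, guest 7→room B, guest 8→room A, guest 9→room I.
Every guest is matched, so this is a perfect matching.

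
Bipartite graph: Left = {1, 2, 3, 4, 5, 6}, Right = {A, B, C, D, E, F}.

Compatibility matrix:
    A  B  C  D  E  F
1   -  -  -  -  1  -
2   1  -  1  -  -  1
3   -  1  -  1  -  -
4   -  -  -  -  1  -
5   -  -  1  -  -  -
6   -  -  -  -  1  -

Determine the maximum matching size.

4

For example, pair 1-E, 2-F, 3-B, 5-C.
The set {1, 4, 6} has only 1 neighbour ({E}), so by Hall's theorem at most 4 of the 6 left vertices can be matched.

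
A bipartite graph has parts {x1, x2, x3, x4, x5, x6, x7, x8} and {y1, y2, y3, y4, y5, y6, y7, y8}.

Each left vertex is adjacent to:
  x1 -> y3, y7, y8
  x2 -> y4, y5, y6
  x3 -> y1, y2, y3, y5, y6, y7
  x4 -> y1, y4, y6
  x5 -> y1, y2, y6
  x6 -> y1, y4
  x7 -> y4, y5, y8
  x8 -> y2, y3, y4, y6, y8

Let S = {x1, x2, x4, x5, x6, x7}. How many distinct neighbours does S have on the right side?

The union of neighbours of {x1, x2, x4, x5, x6, x7} is {y1, y2, y3, y4, y5, y6, y7, y8}, which has 8 elements.
Since |N(S)| = 8 ≥ |S| = 6, Hall's condition holds for this subset.

8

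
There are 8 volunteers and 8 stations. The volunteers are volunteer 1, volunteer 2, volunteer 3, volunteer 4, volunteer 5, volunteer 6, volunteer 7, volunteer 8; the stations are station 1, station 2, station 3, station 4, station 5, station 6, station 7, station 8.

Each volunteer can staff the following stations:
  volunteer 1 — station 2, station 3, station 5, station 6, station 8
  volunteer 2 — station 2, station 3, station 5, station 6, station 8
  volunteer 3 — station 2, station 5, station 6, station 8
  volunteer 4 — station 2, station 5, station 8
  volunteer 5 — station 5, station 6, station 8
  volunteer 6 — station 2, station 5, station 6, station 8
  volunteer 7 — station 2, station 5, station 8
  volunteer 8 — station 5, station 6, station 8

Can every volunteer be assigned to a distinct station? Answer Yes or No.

No

The set {volunteer 1, volunteer 2, volunteer 3, volunteer 4, volunteer 5, volunteer 6, volunteer 7, volunteer 8} has only 5 neighbours ({station 2, station 3, station 5, station 6, station 8}), so by Hall's theorem at most 5 of the 8 volunteers can be matched.
Hence no matching covers every volunteer.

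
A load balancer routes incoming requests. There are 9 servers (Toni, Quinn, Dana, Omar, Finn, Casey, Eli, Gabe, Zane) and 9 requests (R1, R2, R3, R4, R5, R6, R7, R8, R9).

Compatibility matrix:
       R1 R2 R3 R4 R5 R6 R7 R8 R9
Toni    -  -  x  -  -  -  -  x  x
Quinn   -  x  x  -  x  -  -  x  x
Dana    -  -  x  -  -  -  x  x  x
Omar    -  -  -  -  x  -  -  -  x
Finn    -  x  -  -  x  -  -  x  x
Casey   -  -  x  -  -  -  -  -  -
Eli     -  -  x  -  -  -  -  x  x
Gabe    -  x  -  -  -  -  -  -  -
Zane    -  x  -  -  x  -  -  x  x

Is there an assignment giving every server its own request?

No

The set {Toni, Quinn, Omar, Finn, Casey, Eli, Gabe, Zane} has only 5 neighbours ({R2, R3, R5, R8, R9}), so by Hall's theorem at most 6 of the 9 servers can be matched.
Hence no matching covers every server.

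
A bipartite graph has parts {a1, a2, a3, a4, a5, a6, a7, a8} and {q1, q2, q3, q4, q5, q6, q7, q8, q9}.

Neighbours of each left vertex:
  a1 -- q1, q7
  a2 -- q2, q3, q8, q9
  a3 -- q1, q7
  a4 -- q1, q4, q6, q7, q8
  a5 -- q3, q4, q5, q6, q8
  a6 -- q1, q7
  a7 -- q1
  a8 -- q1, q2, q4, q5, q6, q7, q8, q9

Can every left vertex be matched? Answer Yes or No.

The set {a1, a3, a6, a7} has only 2 neighbours ({q1, q7}), so by Hall's theorem at most 6 of the 8 left vertices can be matched.
Hence no matching covers every left vertex.

No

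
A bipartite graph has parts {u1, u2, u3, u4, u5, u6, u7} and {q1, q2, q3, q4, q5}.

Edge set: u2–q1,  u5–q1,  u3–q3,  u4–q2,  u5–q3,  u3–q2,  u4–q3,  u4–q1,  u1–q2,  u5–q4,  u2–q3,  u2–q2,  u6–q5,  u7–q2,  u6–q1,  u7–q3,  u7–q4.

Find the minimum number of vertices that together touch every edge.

The 5 edges u1–q2, u2–q1, u3–q3, u5–q4, u6–q5 form a matching, so any vertex cover needs at least 5 vertices (one per matched edge).
Conversely {u6, q1, q2, q3, q4} meets every edge and has exactly 5 vertices, so 5 is optimal.

5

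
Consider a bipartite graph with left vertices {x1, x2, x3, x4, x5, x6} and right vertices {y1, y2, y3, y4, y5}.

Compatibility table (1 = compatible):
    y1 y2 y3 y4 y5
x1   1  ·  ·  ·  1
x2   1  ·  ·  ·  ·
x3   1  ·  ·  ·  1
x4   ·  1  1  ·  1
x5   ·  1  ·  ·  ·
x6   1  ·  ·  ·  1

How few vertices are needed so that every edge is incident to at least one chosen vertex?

{x4, x5, y1, y5} is a vertex cover of size 4: every edge has an endpoint in this set.
No smaller cover exists because x1–y5, x2–y1, x4–y3, x5–y2 is a matching of size 4, and a cover must include an endpoint of each of these disjoint edges (König's theorem).

4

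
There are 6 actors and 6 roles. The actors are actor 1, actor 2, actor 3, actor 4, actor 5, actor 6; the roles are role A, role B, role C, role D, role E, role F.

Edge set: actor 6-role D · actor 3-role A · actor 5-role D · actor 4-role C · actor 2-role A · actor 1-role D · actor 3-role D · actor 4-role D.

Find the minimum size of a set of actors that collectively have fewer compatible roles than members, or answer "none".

2

Take S = {actor 1, actor 5}. Its neighbourhood is {role D}, so |N(S)| = 1 < |S| = 2.
No single vertex violates Hall's condition since each has at least one neighbour, so 2 is the minimum.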